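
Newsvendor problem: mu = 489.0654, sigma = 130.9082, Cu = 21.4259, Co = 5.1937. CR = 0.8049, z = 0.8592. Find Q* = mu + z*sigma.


CR = Cu/(Cu+Co) = 21.4259/(21.4259+5.1937) = 0.8049
z = 0.8592
Q* = 489.0654 + 0.8592 * 130.9082 = 601.5417

601.5417 units


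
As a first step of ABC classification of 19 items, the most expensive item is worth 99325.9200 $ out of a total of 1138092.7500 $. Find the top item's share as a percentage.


Top item = 99325.9200
Total = 1138092.7500
Percentage = 99325.9200 / 1138092.7500 * 100 = 8.7274

8.7274%


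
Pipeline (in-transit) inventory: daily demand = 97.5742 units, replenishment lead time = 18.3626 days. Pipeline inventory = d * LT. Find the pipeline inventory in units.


Pipeline = 97.5742 * 18.3626 = 1791.7160

1791.7160 units


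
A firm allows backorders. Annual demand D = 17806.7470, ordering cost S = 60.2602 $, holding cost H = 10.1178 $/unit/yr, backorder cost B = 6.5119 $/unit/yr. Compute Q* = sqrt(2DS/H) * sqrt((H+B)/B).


sqrt(2DS/H) = 460.5529
sqrt((H+B)/B) = 1.5980
Q* = 460.5529 * 1.5980 = 735.9832

735.9832 units


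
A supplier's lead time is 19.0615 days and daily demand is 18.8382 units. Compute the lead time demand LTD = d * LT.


LTD = 18.8382 * 19.0615 = 359.0843

359.0843 units


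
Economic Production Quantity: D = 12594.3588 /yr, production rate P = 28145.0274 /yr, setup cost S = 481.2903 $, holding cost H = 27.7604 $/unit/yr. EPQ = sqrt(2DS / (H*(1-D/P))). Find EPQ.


1 - D/P = 1 - 0.4475 = 0.5525
H*(1-D/P) = 15.3382
2DS = 12123085.4503
EPQ = sqrt(790387.4874) = 889.0374

889.0374 units


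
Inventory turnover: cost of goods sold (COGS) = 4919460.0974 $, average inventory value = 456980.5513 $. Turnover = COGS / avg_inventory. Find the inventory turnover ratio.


Turnover = 4919460.0974 / 456980.5513 = 10.7651

10.7651


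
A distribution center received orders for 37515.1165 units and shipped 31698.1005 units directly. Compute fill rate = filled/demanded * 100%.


FR = 31698.1005 / 37515.1165 * 100 = 84.4942

84.4942%


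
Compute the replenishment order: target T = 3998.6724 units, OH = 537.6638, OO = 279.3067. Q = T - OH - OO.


Inventory position = OH + OO = 537.6638 + 279.3067 = 816.9705
Q = 3998.6724 - 816.9705 = 3181.7019

3181.7019 units


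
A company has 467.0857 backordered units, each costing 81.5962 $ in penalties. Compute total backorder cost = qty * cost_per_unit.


Total = 467.0857 * 81.5962 = 38112.4182

38112.4182 $


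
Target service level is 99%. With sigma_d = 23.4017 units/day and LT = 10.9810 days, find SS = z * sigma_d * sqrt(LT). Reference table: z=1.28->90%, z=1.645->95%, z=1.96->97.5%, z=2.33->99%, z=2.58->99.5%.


From the table, SL = 99% corresponds to z = 2.33
sqrt(LT) = sqrt(10.9810) = 3.3138
SS = 2.33 * 23.4017 * 3.3138 = 180.6859

180.6859 units


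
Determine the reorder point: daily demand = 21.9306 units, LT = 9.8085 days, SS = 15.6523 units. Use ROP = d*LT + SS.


d*LT = 21.9306 * 9.8085 = 215.1063
ROP = 215.1063 + 15.6523 = 230.7586

230.7586 units


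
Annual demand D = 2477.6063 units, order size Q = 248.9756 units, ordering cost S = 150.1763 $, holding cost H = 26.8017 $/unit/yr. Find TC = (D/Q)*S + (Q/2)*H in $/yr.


Ordering cost = D*S/Q = 1494.4346
Holding cost = Q*H/2 = 3336.4847
TC = 1494.4346 + 3336.4847 = 4830.9193

4830.9193 $/yr


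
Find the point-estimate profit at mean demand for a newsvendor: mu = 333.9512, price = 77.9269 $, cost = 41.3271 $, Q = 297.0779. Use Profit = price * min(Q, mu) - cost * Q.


Sales at mu = min(297.0779, 333.9512) = 297.0779
Revenue = 77.9269 * 297.0779 = 23150.3598
Total cost = 41.3271 * 297.0779 = 12277.3681
Profit = 23150.3598 - 12277.3681 = 10872.9917

10872.9917 $


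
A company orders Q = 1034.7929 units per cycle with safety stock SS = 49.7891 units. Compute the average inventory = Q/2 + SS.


Q/2 = 517.3964
Avg = 517.3964 + 49.7891 = 567.1855

567.1855 units


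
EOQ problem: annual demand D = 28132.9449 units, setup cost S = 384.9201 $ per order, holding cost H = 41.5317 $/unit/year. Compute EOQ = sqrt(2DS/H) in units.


2*D*S = 2 * 28132.9449 * 384.9201 = 21657871.9284
2*D*S/H = 521478.0981
EOQ = sqrt(521478.0981) = 722.1344

722.1344 units


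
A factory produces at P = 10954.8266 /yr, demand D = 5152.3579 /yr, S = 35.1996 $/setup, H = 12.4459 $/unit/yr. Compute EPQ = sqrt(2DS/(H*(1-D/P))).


1 - D/P = 1 - 0.4703 = 0.5297
H*(1-D/P) = 6.5922
2DS = 362721.8743
EPQ = sqrt(55022.4774) = 234.5687

234.5687 units


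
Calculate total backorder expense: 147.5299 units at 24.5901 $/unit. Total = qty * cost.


Total = 147.5299 * 24.5901 = 3627.7750

3627.7750 $


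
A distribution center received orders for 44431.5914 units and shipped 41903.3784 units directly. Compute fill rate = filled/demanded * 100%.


FR = 41903.3784 / 44431.5914 * 100 = 94.3099

94.3099%


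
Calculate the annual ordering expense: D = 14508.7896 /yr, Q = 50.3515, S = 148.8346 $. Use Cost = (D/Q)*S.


Number of orders = D/Q = 288.1501
Cost = 288.1501 * 148.8346 = 42886.7044

42886.7044 $/yr


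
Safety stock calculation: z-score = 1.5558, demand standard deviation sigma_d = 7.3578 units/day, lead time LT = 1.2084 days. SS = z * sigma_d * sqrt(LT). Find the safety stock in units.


sqrt(LT) = sqrt(1.2084) = 1.0993
SS = 1.5558 * 7.3578 * 1.0993 = 12.5837

12.5837 units


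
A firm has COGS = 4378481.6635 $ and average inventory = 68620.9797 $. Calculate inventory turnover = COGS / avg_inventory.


Turnover = 4378481.6635 / 68620.9797 = 63.8067

63.8067


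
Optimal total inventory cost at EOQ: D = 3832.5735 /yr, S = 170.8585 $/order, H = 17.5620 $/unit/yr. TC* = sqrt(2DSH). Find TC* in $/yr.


2*D*S*H = 23000170.2194
TC* = sqrt(23000170.2194) = 4795.8493

4795.8493 $/yr


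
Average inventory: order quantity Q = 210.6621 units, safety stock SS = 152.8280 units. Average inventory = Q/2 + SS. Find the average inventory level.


Q/2 = 105.3311
Avg = 105.3311 + 152.8280 = 258.1590

258.1590 units


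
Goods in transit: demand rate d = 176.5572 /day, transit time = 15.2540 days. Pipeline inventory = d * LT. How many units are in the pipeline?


Pipeline = 176.5572 * 15.2540 = 2693.2035

2693.2035 units


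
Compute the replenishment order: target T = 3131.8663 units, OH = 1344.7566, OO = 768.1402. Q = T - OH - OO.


Inventory position = OH + OO = 1344.7566 + 768.1402 = 2112.8968
Q = 3131.8663 - 2112.8968 = 1018.9695

1018.9695 units


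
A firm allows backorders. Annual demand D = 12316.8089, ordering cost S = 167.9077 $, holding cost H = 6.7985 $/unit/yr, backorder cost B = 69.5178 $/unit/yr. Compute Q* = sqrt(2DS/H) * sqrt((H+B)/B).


sqrt(2DS/H) = 779.9969
sqrt((H+B)/B) = 1.0478
Q* = 779.9969 * 1.0478 = 817.2473

817.2473 units


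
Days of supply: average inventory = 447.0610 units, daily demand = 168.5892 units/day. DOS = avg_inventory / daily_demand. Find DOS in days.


DOS = 447.0610 / 168.5892 = 2.6518

2.6518 days


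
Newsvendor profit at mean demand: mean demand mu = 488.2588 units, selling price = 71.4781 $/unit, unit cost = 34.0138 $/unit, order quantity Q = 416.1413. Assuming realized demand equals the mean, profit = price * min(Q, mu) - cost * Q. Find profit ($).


Sales at mu = min(416.1413, 488.2588) = 416.1413
Revenue = 71.4781 * 416.1413 = 29744.9895
Total cost = 34.0138 * 416.1413 = 14154.5469
Profit = 29744.9895 - 14154.5469 = 15590.4425

15590.4425 $


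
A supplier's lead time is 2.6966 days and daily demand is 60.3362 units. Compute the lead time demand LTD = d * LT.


LTD = 60.3362 * 2.6966 = 162.7026

162.7026 units


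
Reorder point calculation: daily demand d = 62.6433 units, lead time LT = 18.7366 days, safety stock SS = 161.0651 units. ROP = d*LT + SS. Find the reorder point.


d*LT = 62.6433 * 18.7366 = 1173.7225
ROP = 1173.7225 + 161.0651 = 1334.7876

1334.7876 units


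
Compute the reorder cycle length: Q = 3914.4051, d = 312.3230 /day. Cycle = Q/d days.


Cycle = 3914.4051 / 312.3230 = 12.5332

12.5332 days


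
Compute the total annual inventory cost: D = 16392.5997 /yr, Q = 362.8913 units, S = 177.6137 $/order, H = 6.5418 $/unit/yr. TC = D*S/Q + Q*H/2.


Ordering cost = D*S/Q = 8023.2022
Holding cost = Q*H/2 = 1186.9812
TC = 8023.2022 + 1186.9812 = 9210.1834

9210.1834 $/yr


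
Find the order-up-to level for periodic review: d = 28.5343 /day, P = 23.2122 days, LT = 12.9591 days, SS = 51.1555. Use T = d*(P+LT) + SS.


P + LT = 36.1713
d*(P+LT) = 28.5343 * 36.1713 = 1032.1227
T = 1032.1227 + 51.1555 = 1083.2782

1083.2782 units


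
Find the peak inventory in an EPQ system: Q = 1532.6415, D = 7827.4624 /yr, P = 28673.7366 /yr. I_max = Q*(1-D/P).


D/P = 0.2730
1 - D/P = 0.7270
I_max = 1532.6415 * 0.7270 = 1114.2554

1114.2554 units


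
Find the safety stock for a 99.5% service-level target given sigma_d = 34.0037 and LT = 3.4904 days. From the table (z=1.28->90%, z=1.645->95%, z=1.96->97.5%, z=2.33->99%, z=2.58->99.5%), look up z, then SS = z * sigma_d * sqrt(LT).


From the table, SL = 99.5% corresponds to z = 2.58
sqrt(LT) = sqrt(3.4904) = 1.8683
SS = 2.58 * 34.0037 * 1.8683 = 163.9017

163.9017 units


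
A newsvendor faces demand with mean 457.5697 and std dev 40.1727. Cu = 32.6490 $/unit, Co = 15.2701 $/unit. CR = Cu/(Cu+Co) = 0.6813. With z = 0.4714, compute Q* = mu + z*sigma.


CR = Cu/(Cu+Co) = 32.6490/(32.6490+15.2701) = 0.6813
z = 0.4714
Q* = 457.5697 + 0.4714 * 40.1727 = 476.5071

476.5071 units


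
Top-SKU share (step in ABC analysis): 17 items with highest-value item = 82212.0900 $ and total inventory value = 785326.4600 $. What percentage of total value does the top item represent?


Top item = 82212.0900
Total = 785326.4600
Percentage = 82212.0900 / 785326.4600 * 100 = 10.4685

10.4685%


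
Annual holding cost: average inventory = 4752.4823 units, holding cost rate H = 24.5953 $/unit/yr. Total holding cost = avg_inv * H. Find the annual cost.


Cost = 4752.4823 * 24.5953 = 116888.7279

116888.7279 $/yr


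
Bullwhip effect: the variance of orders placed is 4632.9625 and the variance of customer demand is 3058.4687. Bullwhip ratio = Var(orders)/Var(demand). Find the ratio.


BW = 4632.9625 / 3058.4687 = 1.5148

1.5148


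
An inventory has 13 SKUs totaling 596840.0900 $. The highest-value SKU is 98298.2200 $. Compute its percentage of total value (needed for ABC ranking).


Top item = 98298.2200
Total = 596840.0900
Percentage = 98298.2200 / 596840.0900 * 100 = 16.4698

16.4698%


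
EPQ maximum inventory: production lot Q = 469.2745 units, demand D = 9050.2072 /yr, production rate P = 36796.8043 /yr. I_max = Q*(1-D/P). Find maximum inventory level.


D/P = 0.2460
1 - D/P = 0.7540
I_max = 469.2745 * 0.7540 = 353.8560

353.8560 units


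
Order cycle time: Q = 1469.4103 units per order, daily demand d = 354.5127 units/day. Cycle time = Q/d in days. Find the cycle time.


Cycle = 1469.4103 / 354.5127 = 4.1449

4.1449 days


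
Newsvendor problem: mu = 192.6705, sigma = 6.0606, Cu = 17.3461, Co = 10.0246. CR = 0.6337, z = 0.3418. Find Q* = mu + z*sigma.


CR = Cu/(Cu+Co) = 17.3461/(17.3461+10.0246) = 0.6337
z = 0.3418
Q* = 192.6705 + 0.3418 * 6.0606 = 194.7420

194.7420 units


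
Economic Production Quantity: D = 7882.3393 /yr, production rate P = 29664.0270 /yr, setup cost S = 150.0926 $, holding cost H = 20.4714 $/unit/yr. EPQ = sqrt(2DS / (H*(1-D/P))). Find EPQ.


1 - D/P = 1 - 0.2657 = 0.7343
H*(1-D/P) = 15.0317
2DS = 2366161.5992
EPQ = sqrt(157411.1307) = 396.7507

396.7507 units


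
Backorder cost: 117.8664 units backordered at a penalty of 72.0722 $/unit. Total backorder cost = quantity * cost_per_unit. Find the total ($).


Total = 117.8664 * 72.0722 = 8494.8908

8494.8908 $


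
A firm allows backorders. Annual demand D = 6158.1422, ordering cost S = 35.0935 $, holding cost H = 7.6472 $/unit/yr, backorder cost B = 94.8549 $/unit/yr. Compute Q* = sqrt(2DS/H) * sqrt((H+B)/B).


sqrt(2DS/H) = 237.7398
sqrt((H+B)/B) = 1.0395
Q* = 237.7398 * 1.0395 = 247.1374

247.1374 units


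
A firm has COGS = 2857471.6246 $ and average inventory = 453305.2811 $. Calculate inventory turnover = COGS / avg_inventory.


Turnover = 2857471.6246 / 453305.2811 = 6.3036

6.3036


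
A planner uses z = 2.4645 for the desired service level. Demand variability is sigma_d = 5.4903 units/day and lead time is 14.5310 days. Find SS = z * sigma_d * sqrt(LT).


sqrt(LT) = sqrt(14.5310) = 3.8120
SS = 2.4645 * 5.4903 * 3.8120 = 51.5790

51.5790 units


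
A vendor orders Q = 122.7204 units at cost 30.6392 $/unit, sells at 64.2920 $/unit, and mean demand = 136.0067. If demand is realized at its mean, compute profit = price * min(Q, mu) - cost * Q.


Sales at mu = min(122.7204, 136.0067) = 122.7204
Revenue = 64.2920 * 122.7204 = 7889.9400
Total cost = 30.6392 * 122.7204 = 3760.0549
Profit = 7889.9400 - 3760.0549 = 4129.8851

4129.8851 $


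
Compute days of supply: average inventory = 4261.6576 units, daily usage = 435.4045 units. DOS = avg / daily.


DOS = 4261.6576 / 435.4045 = 9.7878

9.7878 days


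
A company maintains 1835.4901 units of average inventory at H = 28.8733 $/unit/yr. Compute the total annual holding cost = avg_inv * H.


Cost = 1835.4901 * 28.8733 = 52996.6563

52996.6563 $/yr


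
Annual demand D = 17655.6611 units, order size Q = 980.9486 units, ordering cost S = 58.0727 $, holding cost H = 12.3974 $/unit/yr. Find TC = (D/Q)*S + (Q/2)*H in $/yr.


Ordering cost = D*S/Q = 1045.2249
Holding cost = Q*H/2 = 6080.6061
TC = 1045.2249 + 6080.6061 = 7125.8310

7125.8310 $/yr


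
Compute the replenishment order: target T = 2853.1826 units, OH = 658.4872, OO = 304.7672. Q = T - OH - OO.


Inventory position = OH + OO = 658.4872 + 304.7672 = 963.2544
Q = 2853.1826 - 963.2544 = 1889.9282

1889.9282 units


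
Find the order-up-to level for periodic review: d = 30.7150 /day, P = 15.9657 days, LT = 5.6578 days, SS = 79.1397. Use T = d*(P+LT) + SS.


P + LT = 21.6235
d*(P+LT) = 30.7150 * 21.6235 = 664.1658
T = 664.1658 + 79.1397 = 743.3055

743.3055 units


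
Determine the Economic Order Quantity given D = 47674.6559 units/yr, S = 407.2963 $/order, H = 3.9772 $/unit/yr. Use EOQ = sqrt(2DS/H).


2*D*S = 2 * 47674.6559 * 407.2963 = 38835421.9037
2*D*S/H = 9764513.2012
EOQ = sqrt(9764513.2012) = 3124.8221

3124.8221 units


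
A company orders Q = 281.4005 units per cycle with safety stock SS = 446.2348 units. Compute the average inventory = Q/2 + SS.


Q/2 = 140.7003
Avg = 140.7003 + 446.2348 = 586.9351

586.9351 units


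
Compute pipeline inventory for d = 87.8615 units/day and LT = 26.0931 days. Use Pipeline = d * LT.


Pipeline = 87.8615 * 26.0931 = 2292.5789

2292.5789 units


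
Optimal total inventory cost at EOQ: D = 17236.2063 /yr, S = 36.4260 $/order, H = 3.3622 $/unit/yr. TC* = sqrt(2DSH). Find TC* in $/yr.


2*D*S*H = 4221887.9832
TC* = sqrt(4221887.9832) = 2054.7233

2054.7233 $/yr


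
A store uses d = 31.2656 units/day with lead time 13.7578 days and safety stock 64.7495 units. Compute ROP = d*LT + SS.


d*LT = 31.2656 * 13.7578 = 430.1459
ROP = 430.1459 + 64.7495 = 494.8954

494.8954 units


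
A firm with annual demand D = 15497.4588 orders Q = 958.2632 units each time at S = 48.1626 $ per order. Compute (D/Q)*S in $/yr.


Number of orders = D/Q = 16.1724
Cost = 16.1724 * 48.1626 = 778.9070

778.9070 $/yr


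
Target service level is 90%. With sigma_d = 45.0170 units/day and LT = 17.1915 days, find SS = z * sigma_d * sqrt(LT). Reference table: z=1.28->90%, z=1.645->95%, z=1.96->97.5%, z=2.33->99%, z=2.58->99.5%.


From the table, SL = 90% corresponds to z = 1.28
sqrt(LT) = sqrt(17.1915) = 4.1463
SS = 1.28 * 45.0170 * 4.1463 = 238.9150

238.9150 units


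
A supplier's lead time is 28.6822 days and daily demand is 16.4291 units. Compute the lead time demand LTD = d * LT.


LTD = 16.4291 * 28.6822 = 471.2227

471.2227 units


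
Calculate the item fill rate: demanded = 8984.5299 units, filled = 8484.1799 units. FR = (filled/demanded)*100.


FR = 8484.1799 / 8984.5299 * 100 = 94.4310

94.4310%


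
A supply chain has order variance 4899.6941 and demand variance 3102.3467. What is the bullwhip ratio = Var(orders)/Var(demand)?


BW = 4899.6941 / 3102.3467 = 1.5794

1.5794


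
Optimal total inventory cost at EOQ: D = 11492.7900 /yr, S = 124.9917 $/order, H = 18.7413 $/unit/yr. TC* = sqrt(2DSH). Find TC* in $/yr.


2*D*S*H = 53843880.8357
TC* = sqrt(53843880.8357) = 7337.8390

7337.8390 $/yr


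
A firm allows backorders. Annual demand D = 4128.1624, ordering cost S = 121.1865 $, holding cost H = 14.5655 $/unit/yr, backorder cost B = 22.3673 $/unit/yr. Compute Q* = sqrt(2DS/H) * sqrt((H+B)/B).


sqrt(2DS/H) = 262.0944
sqrt((H+B)/B) = 1.2850
Q* = 262.0944 * 1.2850 = 336.7884

336.7884 units


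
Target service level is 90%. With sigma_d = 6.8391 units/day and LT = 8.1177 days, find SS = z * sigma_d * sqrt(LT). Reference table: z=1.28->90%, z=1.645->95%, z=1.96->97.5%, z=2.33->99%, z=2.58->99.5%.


From the table, SL = 90% corresponds to z = 1.28
sqrt(LT) = sqrt(8.1177) = 2.8492
SS = 1.28 * 6.8391 * 2.8492 = 24.9417

24.9417 units


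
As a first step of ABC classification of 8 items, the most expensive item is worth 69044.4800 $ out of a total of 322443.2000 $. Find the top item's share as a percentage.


Top item = 69044.4800
Total = 322443.2000
Percentage = 69044.4800 / 322443.2000 * 100 = 21.4129

21.4129%


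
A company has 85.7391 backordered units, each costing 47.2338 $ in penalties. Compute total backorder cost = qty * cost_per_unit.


Total = 85.7391 * 47.2338 = 4049.7835

4049.7835 $


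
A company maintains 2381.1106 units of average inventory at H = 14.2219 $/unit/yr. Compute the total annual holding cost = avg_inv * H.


Cost = 2381.1106 * 14.2219 = 33863.9168

33863.9168 $/yr


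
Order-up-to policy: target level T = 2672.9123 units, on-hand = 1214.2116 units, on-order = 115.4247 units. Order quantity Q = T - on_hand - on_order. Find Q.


Inventory position = OH + OO = 1214.2116 + 115.4247 = 1329.6363
Q = 2672.9123 - 1329.6363 = 1343.2760

1343.2760 units


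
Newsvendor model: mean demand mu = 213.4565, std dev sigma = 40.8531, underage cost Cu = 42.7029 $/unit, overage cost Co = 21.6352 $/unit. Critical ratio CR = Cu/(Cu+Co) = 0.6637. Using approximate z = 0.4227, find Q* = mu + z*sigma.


CR = Cu/(Cu+Co) = 42.7029/(42.7029+21.6352) = 0.6637
z = 0.4227
Q* = 213.4565 + 0.4227 * 40.8531 = 230.7251

230.7251 units


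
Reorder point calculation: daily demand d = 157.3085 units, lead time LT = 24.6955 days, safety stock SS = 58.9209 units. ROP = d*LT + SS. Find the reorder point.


d*LT = 157.3085 * 24.6955 = 3884.8121
ROP = 3884.8121 + 58.9209 = 3943.7330

3943.7330 units


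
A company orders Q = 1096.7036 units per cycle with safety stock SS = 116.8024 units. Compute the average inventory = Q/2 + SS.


Q/2 = 548.3518
Avg = 548.3518 + 116.8024 = 665.1542

665.1542 units


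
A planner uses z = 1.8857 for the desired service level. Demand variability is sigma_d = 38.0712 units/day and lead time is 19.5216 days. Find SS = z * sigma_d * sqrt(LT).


sqrt(LT) = sqrt(19.5216) = 4.4183
SS = 1.8857 * 38.0712 * 4.4183 = 317.1954

317.1954 units


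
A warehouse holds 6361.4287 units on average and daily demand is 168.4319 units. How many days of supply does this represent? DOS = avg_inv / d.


DOS = 6361.4287 / 168.4319 = 37.7686

37.7686 days


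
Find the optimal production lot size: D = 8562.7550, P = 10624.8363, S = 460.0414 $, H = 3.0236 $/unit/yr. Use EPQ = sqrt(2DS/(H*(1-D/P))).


1 - D/P = 1 - 0.8059 = 0.1941
H*(1-D/P) = 0.5868
2DS = 7878443.5961
EPQ = sqrt(13425564.5522) = 3664.0912

3664.0912 units


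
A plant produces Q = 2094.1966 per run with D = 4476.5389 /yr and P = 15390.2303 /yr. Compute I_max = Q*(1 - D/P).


D/P = 0.2909
1 - D/P = 0.7091
I_max = 2094.1966 * 0.7091 = 1485.0600

1485.0600 units


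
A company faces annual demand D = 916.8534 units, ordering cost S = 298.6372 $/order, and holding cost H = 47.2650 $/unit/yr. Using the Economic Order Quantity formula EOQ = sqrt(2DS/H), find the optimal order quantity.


2*D*S = 2 * 916.8534 * 298.6372 = 547613.0644
2*D*S/H = 11586.0164
EOQ = sqrt(11586.0164) = 107.6384

107.6384 units


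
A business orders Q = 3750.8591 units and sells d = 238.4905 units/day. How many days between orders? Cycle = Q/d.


Cycle = 3750.8591 / 238.4905 = 15.7275

15.7275 days


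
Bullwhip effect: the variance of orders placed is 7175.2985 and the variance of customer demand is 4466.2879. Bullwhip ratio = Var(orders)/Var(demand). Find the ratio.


BW = 7175.2985 / 4466.2879 = 1.6065

1.6065


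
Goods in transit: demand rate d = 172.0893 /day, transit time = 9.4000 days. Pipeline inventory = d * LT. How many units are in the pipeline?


Pipeline = 172.0893 * 9.4000 = 1617.6394

1617.6394 units


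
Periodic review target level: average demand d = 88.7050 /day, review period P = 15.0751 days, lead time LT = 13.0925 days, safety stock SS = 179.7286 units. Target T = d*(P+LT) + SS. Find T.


P + LT = 28.1676
d*(P+LT) = 88.7050 * 28.1676 = 2498.6070
T = 2498.6070 + 179.7286 = 2678.3356

2678.3356 units


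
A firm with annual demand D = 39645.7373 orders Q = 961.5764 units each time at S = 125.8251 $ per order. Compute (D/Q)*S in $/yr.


Number of orders = D/Q = 41.2299
Cost = 41.2299 * 125.8251 = 5187.7613

5187.7613 $/yr


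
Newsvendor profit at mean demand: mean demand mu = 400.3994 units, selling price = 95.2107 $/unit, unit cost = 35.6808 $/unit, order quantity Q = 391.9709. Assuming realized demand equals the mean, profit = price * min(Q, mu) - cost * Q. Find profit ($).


Sales at mu = min(391.9709, 400.3994) = 391.9709
Revenue = 95.2107 * 391.9709 = 37319.8238
Total cost = 35.6808 * 391.9709 = 13985.8353
Profit = 37319.8238 - 13985.8353 = 23333.9885

23333.9885 $


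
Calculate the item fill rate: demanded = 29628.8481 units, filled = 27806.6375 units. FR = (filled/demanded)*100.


FR = 27806.6375 / 29628.8481 * 100 = 93.8499

93.8499%


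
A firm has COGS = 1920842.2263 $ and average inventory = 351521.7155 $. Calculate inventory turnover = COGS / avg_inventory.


Turnover = 1920842.2263 / 351521.7155 = 5.4644

5.4644


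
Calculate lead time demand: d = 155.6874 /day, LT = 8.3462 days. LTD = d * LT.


LTD = 155.6874 * 8.3462 = 1299.3982

1299.3982 units


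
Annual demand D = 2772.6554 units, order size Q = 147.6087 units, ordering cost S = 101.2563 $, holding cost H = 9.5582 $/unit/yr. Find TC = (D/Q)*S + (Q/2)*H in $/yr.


Ordering cost = D*S/Q = 1901.9802
Holding cost = Q*H/2 = 705.4367
TC = 1901.9802 + 705.4367 = 2607.4170

2607.4170 $/yr


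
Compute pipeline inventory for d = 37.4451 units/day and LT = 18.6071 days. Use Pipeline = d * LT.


Pipeline = 37.4451 * 18.6071 = 696.7447

696.7447 units


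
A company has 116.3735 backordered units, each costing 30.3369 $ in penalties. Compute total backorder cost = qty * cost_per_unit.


Total = 116.3735 * 30.3369 = 3530.4112

3530.4112 $


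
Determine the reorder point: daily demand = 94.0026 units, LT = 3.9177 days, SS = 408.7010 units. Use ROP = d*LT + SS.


d*LT = 94.0026 * 3.9177 = 368.2740
ROP = 368.2740 + 408.7010 = 776.9750

776.9750 units


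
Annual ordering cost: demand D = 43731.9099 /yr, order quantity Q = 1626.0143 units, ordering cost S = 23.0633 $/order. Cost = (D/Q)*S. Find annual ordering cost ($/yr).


Number of orders = D/Q = 26.8952
Cost = 26.8952 * 23.0633 = 620.2911

620.2911 $/yr


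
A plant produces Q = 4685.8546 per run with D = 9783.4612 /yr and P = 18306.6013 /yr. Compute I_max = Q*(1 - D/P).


D/P = 0.5344
1 - D/P = 0.4656
I_max = 4685.8546 * 0.4656 = 2181.6281

2181.6281 units


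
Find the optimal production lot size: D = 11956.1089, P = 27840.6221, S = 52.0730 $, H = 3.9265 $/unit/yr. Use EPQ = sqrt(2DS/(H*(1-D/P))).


1 - D/P = 1 - 0.4294 = 0.5706
H*(1-D/P) = 2.2403
2DS = 1245180.9175
EPQ = sqrt(555817.0696) = 745.5314

745.5314 units


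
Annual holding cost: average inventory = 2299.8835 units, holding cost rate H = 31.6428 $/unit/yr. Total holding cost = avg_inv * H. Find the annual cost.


Cost = 2299.8835 * 31.6428 = 72774.7536

72774.7536 $/yr


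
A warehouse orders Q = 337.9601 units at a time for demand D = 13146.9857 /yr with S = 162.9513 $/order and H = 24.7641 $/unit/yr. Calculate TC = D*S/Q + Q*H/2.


Ordering cost = D*S/Q = 6338.9684
Holding cost = Q*H/2 = 4184.6389
TC = 6338.9684 + 4184.6389 = 10523.6073

10523.6073 $/yr


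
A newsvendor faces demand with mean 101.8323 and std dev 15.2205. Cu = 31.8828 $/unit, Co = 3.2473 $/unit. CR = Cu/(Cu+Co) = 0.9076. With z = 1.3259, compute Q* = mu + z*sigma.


CR = Cu/(Cu+Co) = 31.8828/(31.8828+3.2473) = 0.9076
z = 1.3259
Q* = 101.8323 + 1.3259 * 15.2205 = 122.0132

122.0132 units


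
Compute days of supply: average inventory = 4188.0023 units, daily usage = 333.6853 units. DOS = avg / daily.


DOS = 4188.0023 / 333.6853 = 12.5508

12.5508 days


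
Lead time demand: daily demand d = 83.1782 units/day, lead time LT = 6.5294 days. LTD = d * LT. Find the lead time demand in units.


LTD = 83.1782 * 6.5294 = 543.1037

543.1037 units


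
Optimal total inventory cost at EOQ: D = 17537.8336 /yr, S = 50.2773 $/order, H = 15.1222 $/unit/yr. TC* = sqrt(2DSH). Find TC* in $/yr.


2*D*S*H = 26668148.5405
TC* = sqrt(26668148.5405) = 5164.1213

5164.1213 $/yr


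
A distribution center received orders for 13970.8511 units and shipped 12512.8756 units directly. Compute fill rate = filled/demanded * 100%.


FR = 12512.8756 / 13970.8511 * 100 = 89.5642

89.5642%


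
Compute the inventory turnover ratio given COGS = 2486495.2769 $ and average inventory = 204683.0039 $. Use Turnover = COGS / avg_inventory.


Turnover = 2486495.2769 / 204683.0039 = 12.1480

12.1480


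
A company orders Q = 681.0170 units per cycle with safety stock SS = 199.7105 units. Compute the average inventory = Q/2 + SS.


Q/2 = 340.5085
Avg = 340.5085 + 199.7105 = 540.2190

540.2190 units


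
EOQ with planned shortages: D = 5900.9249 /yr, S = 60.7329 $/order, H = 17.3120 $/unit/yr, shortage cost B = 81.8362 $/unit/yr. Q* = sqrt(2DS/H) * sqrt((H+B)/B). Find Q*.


sqrt(2DS/H) = 203.4761
sqrt((H+B)/B) = 1.1007
Q* = 203.4761 * 1.1007 = 223.9665

223.9665 units


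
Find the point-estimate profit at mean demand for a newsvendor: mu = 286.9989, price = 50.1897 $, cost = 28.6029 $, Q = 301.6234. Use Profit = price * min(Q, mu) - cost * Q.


Sales at mu = min(301.6234, 286.9989) = 286.9989
Revenue = 50.1897 * 286.9989 = 14404.3887
Total cost = 28.6029 * 301.6234 = 8627.3039
Profit = 14404.3887 - 8627.3039 = 5777.0847

5777.0847 $


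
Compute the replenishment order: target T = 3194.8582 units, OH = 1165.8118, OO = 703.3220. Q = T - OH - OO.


Inventory position = OH + OO = 1165.8118 + 703.3220 = 1869.1338
Q = 3194.8582 - 1869.1338 = 1325.7244

1325.7244 units


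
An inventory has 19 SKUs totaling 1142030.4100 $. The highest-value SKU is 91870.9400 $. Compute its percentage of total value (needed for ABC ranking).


Top item = 91870.9400
Total = 1142030.4100
Percentage = 91870.9400 / 1142030.4100 * 100 = 8.0445

8.0445%


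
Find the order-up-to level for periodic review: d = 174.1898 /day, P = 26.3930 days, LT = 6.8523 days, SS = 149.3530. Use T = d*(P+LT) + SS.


P + LT = 33.2453
d*(P+LT) = 174.1898 * 33.2453 = 5790.9922
T = 5790.9922 + 149.3530 = 5940.3452

5940.3452 units


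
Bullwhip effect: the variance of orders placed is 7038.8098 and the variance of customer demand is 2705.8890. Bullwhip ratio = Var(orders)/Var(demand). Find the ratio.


BW = 7038.8098 / 2705.8890 = 2.6013

2.6013


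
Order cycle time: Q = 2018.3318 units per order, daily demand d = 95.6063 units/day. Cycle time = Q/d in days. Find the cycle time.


Cycle = 2018.3318 / 95.6063 = 21.1109

21.1109 days


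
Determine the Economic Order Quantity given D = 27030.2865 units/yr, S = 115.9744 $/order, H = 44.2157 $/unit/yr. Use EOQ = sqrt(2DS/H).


2*D*S = 2 * 27030.2865 * 115.9744 = 6269642.5173
2*D*S/H = 141796.7491
EOQ = sqrt(141796.7491) = 376.5591

376.5591 units


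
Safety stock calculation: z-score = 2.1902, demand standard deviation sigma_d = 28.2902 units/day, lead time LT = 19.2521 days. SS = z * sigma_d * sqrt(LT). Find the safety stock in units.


sqrt(LT) = sqrt(19.2521) = 4.3877
SS = 2.1902 * 28.2902 * 4.3877 = 271.8685

271.8685 units


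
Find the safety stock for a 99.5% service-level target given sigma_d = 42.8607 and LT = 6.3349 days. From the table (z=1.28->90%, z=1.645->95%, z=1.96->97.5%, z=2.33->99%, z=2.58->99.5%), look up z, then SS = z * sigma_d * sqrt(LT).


From the table, SL = 99.5% corresponds to z = 2.58
sqrt(LT) = sqrt(6.3349) = 2.5169
SS = 2.58 * 42.8607 * 2.5169 = 278.3228

278.3228 units


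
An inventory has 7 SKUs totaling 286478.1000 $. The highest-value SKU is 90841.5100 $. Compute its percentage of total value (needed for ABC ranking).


Top item = 90841.5100
Total = 286478.1000
Percentage = 90841.5100 / 286478.1000 * 100 = 31.7098

31.7098%


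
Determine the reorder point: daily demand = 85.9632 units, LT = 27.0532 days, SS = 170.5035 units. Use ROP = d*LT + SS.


d*LT = 85.9632 * 27.0532 = 2325.5796
ROP = 2325.5796 + 170.5035 = 2496.0831

2496.0831 units


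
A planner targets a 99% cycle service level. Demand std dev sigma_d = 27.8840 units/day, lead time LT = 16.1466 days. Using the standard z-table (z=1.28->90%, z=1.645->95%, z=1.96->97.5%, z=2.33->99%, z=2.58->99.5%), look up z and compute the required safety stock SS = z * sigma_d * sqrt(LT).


From the table, SL = 99% corresponds to z = 2.33
sqrt(LT) = sqrt(16.1466) = 4.0183
SS = 2.33 * 27.8840 * 4.0183 = 261.0667

261.0667 units


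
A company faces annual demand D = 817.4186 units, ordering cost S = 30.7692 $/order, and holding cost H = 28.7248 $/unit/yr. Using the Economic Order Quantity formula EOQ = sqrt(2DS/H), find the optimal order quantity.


2*D*S = 2 * 817.4186 * 30.7692 = 50302.6328
2*D*S/H = 1751.1917
EOQ = sqrt(1751.1917) = 41.8472

41.8472 units


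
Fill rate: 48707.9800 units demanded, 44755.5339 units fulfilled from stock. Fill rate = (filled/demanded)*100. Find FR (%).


FR = 44755.5339 / 48707.9800 * 100 = 91.8854

91.8854%


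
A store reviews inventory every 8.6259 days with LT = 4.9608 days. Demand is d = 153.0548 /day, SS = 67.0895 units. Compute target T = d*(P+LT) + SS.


P + LT = 13.5867
d*(P+LT) = 153.0548 * 13.5867 = 2079.5097
T = 2079.5097 + 67.0895 = 2146.5992

2146.5992 units


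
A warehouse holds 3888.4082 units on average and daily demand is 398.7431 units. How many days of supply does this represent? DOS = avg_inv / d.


DOS = 3888.4082 / 398.7431 = 9.7517

9.7517 days


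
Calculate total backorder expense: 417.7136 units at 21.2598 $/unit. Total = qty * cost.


Total = 417.7136 * 21.2598 = 8880.5076

8880.5076 $


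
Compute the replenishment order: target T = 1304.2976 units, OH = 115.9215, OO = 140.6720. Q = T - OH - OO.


Inventory position = OH + OO = 115.9215 + 140.6720 = 256.5935
Q = 1304.2976 - 256.5935 = 1047.7041

1047.7041 units


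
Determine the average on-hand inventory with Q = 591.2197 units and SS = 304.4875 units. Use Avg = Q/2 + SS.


Q/2 = 295.6098
Avg = 295.6098 + 304.4875 = 600.0974

600.0974 units


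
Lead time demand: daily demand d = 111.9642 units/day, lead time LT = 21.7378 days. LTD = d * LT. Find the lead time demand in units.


LTD = 111.9642 * 21.7378 = 2433.8554

2433.8554 units


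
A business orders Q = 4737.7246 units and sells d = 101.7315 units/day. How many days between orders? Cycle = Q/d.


Cycle = 4737.7246 / 101.7315 = 46.5709

46.5709 days


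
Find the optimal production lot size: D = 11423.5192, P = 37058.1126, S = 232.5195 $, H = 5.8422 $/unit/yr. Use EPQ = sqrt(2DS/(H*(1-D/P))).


1 - D/P = 1 - 0.3083 = 0.6917
H*(1-D/P) = 4.0413
2DS = 5312381.9452
EPQ = sqrt(1314527.6782) = 1146.5285

1146.5285 units


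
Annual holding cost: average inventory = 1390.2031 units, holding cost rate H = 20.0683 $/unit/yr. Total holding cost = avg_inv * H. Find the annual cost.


Cost = 1390.2031 * 20.0683 = 27899.0129

27899.0129 $/yr


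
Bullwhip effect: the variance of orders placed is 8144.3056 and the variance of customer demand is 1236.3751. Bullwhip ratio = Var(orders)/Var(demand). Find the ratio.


BW = 8144.3056 / 1236.3751 = 6.5872

6.5872


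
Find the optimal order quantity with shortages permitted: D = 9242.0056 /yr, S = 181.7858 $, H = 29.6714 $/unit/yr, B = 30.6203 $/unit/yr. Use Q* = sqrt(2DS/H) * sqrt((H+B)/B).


sqrt(2DS/H) = 336.5186
sqrt((H+B)/B) = 1.4032
Q* = 336.5186 * 1.4032 = 472.2078

472.2078 units


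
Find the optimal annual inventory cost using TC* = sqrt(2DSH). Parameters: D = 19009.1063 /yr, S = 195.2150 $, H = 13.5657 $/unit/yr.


2*D*S*H = 100680899.8886
TC* = sqrt(100680899.8886) = 10033.9872

10033.9872 $/yr


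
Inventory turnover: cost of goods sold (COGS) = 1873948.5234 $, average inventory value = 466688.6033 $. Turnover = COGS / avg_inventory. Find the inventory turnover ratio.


Turnover = 1873948.5234 / 466688.6033 = 4.0154

4.0154


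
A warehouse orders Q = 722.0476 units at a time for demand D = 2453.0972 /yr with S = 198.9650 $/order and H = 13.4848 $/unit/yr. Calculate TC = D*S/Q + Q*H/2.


Ordering cost = D*S/Q = 675.9672
Holding cost = Q*H/2 = 4868.3337
TC = 675.9672 + 4868.3337 = 5544.3009

5544.3009 $/yr


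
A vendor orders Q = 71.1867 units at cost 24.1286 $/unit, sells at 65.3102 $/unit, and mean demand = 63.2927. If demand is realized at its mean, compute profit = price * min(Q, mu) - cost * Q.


Sales at mu = min(71.1867, 63.2927) = 63.2927
Revenue = 65.3102 * 63.2927 = 4133.6589
Total cost = 24.1286 * 71.1867 = 1717.6354
Profit = 4133.6589 - 1717.6354 = 2416.0235

2416.0235 $


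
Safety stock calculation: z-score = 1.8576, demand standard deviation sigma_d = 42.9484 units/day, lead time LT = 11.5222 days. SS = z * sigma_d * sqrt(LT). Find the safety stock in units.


sqrt(LT) = sqrt(11.5222) = 3.3944
SS = 1.8576 * 42.9484 * 3.3944 = 270.8114

270.8114 units


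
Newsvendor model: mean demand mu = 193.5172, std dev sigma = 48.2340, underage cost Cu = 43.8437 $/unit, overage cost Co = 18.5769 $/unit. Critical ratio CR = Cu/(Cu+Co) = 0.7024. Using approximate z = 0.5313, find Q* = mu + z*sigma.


CR = Cu/(Cu+Co) = 43.8437/(43.8437+18.5769) = 0.7024
z = 0.5313
Q* = 193.5172 + 0.5313 * 48.2340 = 219.1439

219.1439 units


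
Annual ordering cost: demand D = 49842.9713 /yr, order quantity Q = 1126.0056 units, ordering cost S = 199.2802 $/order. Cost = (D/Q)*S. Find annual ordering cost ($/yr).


Number of orders = D/Q = 44.2653
Cost = 44.2653 * 199.2802 = 8821.1971

8821.1971 $/yr


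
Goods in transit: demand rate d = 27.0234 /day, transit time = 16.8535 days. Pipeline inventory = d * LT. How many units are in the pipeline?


Pipeline = 27.0234 * 16.8535 = 455.4389

455.4389 units


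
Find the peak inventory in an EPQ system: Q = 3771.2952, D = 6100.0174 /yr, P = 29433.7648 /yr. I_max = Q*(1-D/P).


D/P = 0.2072
1 - D/P = 0.7928
I_max = 3771.2952 * 0.7928 = 2989.7110

2989.7110 units


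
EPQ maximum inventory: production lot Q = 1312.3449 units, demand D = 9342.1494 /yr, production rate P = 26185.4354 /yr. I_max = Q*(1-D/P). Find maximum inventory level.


D/P = 0.3568
1 - D/P = 0.6432
I_max = 1312.3449 * 0.6432 = 844.1410

844.1410 units


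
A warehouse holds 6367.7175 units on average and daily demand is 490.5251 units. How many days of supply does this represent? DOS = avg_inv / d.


DOS = 6367.7175 / 490.5251 = 12.9814

12.9814 days


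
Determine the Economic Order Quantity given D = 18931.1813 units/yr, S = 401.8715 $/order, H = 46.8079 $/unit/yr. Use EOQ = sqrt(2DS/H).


2*D*S = 2 * 18931.1813 * 401.8715 = 15215804.4516
2*D*S/H = 325069.1540
EOQ = sqrt(325069.1540) = 570.1484

570.1484 units


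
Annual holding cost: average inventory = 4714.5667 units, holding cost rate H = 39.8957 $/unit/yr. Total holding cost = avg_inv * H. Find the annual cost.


Cost = 4714.5667 * 39.8957 = 188090.9387

188090.9387 $/yr


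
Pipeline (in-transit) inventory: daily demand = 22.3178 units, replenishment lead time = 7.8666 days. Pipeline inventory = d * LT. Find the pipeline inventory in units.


Pipeline = 22.3178 * 7.8666 = 175.5652

175.5652 units


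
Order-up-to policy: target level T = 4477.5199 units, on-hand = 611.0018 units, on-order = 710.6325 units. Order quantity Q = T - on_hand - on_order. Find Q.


Inventory position = OH + OO = 611.0018 + 710.6325 = 1321.6343
Q = 4477.5199 - 1321.6343 = 3155.8856

3155.8856 units


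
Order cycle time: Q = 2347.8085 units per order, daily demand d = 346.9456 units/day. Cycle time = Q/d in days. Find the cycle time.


Cycle = 2347.8085 / 346.9456 = 6.7671

6.7671 days


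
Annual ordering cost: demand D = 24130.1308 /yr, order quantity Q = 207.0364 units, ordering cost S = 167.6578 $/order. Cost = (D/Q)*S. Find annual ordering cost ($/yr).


Number of orders = D/Q = 116.5502
Cost = 116.5502 * 167.6578 = 19540.5477

19540.5477 $/yr


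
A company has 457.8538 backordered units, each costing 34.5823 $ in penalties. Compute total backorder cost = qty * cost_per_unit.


Total = 457.8538 * 34.5823 = 15833.6375

15833.6375 $


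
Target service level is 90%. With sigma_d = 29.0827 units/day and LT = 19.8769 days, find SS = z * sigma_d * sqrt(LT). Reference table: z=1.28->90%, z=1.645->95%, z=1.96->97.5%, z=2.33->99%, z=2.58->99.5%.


From the table, SL = 90% corresponds to z = 1.28
sqrt(LT) = sqrt(19.8769) = 4.4584
SS = 1.28 * 29.0827 * 4.4584 = 165.9660

165.9660 units


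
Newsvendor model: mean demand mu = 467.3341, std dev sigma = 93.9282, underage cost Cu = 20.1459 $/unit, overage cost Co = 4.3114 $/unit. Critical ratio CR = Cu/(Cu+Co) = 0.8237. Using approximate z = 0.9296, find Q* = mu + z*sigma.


CR = Cu/(Cu+Co) = 20.1459/(20.1459+4.3114) = 0.8237
z = 0.9296
Q* = 467.3341 + 0.9296 * 93.9282 = 554.6498

554.6498 units


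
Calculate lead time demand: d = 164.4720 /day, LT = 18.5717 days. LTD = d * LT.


LTD = 164.4720 * 18.5717 = 3054.5246

3054.5246 units


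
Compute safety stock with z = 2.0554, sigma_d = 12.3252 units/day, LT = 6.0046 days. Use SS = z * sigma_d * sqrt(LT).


sqrt(LT) = sqrt(6.0046) = 2.4504
SS = 2.0554 * 12.3252 * 2.4504 = 62.0772

62.0772 units


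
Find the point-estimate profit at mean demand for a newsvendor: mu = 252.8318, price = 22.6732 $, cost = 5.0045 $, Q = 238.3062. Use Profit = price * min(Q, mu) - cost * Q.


Sales at mu = min(238.3062, 252.8318) = 238.3062
Revenue = 22.6732 * 238.3062 = 5403.1641
Total cost = 5.0045 * 238.3062 = 1192.6034
Profit = 5403.1641 - 1192.6034 = 4210.5608

4210.5608 $


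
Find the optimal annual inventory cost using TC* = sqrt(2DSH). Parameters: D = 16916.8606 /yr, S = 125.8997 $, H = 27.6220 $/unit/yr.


2*D*S*H = 117660200.0491
TC* = sqrt(117660200.0491) = 10847.1287

10847.1287 $/yr


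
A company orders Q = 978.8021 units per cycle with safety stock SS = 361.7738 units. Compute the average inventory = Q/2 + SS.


Q/2 = 489.4010
Avg = 489.4010 + 361.7738 = 851.1748

851.1748 units


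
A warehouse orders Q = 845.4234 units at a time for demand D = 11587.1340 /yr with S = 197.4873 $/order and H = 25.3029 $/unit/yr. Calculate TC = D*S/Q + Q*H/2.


Ordering cost = D*S/Q = 2706.7051
Holding cost = Q*H/2 = 10695.8319
TC = 2706.7051 + 10695.8319 = 13402.5370

13402.5370 $/yr
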